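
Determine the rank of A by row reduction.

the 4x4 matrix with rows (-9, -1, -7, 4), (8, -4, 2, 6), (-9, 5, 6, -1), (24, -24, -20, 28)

rank(A) = 3

Row reduction:
R2 <- R2 - (-8/9)*R1:  [     0  -44/9  -38/9   86/9 ]
R3 <- R3 - (1)*R1:  [  0   6  13  -5 ]
R4 <- R4 - (-8/3)*R1:  [      0   -80/3  -116/3   116/3 ]
R3 <- R3 - (-27/22)*R2:  [     0      0  86/11  74/11 ]
R4 <- R4 - (60/11)*R2:  [       0        0  -172/11  -148/11 ]
R4 <- R4 - (-2)*R3:  [ 0  0  0  0 ]
Row echelon form:
[ -9     -1     -7      4 ]
[  0  -44/9  -38/9   86/9 ]
[  0      0  86/11  74/11 ]
[  0      0      0      0 ]
Nonzero rows / pivot columns: 3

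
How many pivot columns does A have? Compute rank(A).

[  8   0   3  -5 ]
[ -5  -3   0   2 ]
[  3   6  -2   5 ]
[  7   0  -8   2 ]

Row reduction:
R2 <- R2 - (-5/8)*R1:  [    0    -3  15/8  -9/8 ]
R3 <- R3 - (3/8)*R1:  [     0      6  -25/8   55/8 ]
R4 <- R4 - (7/8)*R1:  [     0      0  -85/8   51/8 ]
R3 <- R3 - (-2)*R2:  [    0     0   5/8  37/8 ]
R4 <- R4 - (-17)*R3:  [  0   0   0  85 ]
Row echelon form:
[ 8   0     3    -5 ]
[ 0  -3  15/8  -9/8 ]
[ 0   0   5/8  37/8 ]
[ 0   0     0    85 ]
Nonzero rows / pivot columns: 4

rank(A) = 4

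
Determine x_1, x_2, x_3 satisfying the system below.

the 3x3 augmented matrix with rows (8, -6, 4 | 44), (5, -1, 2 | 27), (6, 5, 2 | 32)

Forward elimination on [A|b]:
R2 <- R2 - (5/8)*R1:  [    0  11/4  -1/2  -1/2 ]
R3 <- R3 - (3/4)*R1:  [    0  19/2    -1    -1 ]
R3 <- R3 - (38/11)*R2:  [    0     0  8/11  8/11 ]
Row echelon form:
[ 8    -6     4  |    44 ]
[ 0  11/4  -1/2  |  -1/2 ]
[ 0     0  8/11  |  8/11 ]
Back-substitution:
x_3 = (8/11) / (8/11) = 1
x_2 = (-1/2 - (-1/2)*(1)) / (11/4) = 0
x_1 = (44 - (-6)*(0) - (4)*(1)) / 8 = 5

(5, 0, 1)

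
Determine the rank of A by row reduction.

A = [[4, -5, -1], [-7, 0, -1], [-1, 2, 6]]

Row reduction:
R2 <- R2 - (-7/4)*R1:  [     0  -35/4  -11/4 ]
R3 <- R3 - (-1/4)*R1:  [    0   3/4  23/4 ]
R3 <- R3 - (-3/35)*R2:  [      0       0  193/35 ]
Row echelon form:
[ 4     -5      -1 ]
[ 0  -35/4   -11/4 ]
[ 0      0  193/35 ]
Nonzero rows / pivot columns: 3

rank(A) = 3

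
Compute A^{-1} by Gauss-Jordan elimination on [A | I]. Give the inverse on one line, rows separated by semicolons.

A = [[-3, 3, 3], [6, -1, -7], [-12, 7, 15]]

inverse = [-17/15 4/5 3/5; 1/5 3/10 1/10; -1 1/2 1/2]

Gauss-Jordan on [A | I]:
R1 <- (1/-3)*R1:  [    1    -1    -1  |  -1/3     0     0 ]
R2 <- R2 - (6)*R1:  [  0   5  -1  |   2   1   0 ]
R3 <- R3 - (-12)*R1:  [  0  -5   3  |  -4   0   1 ]
R2 <- (1/5)*R2:  [    0     1  -1/5  |   2/5   1/5     0 ]
R1 <- R1 - (-1)*R2:  [    1     0  -6/5  |  1/15   1/5     0 ]
R3 <- R3 - (-5)*R2:  [  0   0   2  |  -2   1   1 ]
R3 <- (1/2)*R3:  [   0    0    1  |   -1  1/2  1/2 ]
R1 <- R1 - (-6/5)*R3:  [      1       0       0  |  -17/15     4/5     3/5 ]
R2 <- R2 - (-1/5)*R3:  [    0     1     0  |   1/5  3/10  1/10 ]
Right block of [I | A^{-1}] is the inverse:
[ -17/15   4/5   3/5 ]
[    1/5  3/10  1/10 ]
[     -1   1/2   1/2 ]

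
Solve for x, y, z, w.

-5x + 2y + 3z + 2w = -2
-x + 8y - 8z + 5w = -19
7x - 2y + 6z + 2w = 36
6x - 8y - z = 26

(2, -2, 2, 3)

Forward elimination on [A|b]:
R2 <- R2 - (1/5)*R1:  [     0   38/5  -43/5   23/5  -93/5 ]
R3 <- R3 - (-7/5)*R1:  [     0    4/5   51/5   24/5  166/5 ]
R4 <- R4 - (-6/5)*R1:  [     0  -28/5   13/5   12/5  118/5 ]
R3 <- R3 - (2/19)*R2:  [      0       0  211/19   82/19  668/19 ]
R4 <- R4 - (-14/19)*R2:  [      0       0  -71/19  110/19  188/19 ]
R4 <- R4 - (-71/211)*R3:  [        0         0         0  1528/211  4584/211 ]
Row echelon form:
[ -5     2       3         2  |        -2 ]
[  0  38/5   -43/5      23/5  |     -93/5 ]
[  0     0  211/19     82/19  |    668/19 ]
[  0     0       0  1528/211  |  4584/211 ]
Back-substitution:
w = (4584/211) / (1528/211) = 3
z = (668/19 - (82/19)*(3)) / (211/19) = 2
y = (-93/5 - (-43/5)*(2) - (23/5)*(3)) / (38/5) = -2
x = (-2 - (2)*(-2) - (3)*(2) - (2)*(3)) / -5 = 2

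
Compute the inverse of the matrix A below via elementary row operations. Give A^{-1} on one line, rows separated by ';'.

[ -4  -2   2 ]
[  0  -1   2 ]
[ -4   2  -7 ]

inverse = [-3/4 5/2 1/2; 2 -9 -2; 1 -4 -1]

Gauss-Jordan on [A | I]:
R1 <- (1/-4)*R1:  [    1   1/2  -1/2  |  -1/4     0     0 ]
R3 <- R3 - (-4)*R1:  [  0   4  -9  |  -1   0   1 ]
R2 <- (1/-1)*R2:  [  0   1  -2  |   0  -1   0 ]
R1 <- R1 - (1/2)*R2:  [    1     0   1/2  |  -1/4   1/2     0 ]
R3 <- R3 - (4)*R2:  [  0   0  -1  |  -1   4   1 ]
R3 <- (1/-1)*R3:  [  0   0   1  |   1  -4  -1 ]
R1 <- R1 - (1/2)*R3:  [    1     0     0  |  -3/4   5/2   1/2 ]
R2 <- R2 - (-2)*R3:  [  0   1   0  |   2  -9  -2 ]
Right block of [I | A^{-1}] is the inverse:
[ -3/4  5/2  1/2 ]
[    2   -9   -2 ]
[    1   -4   -1 ]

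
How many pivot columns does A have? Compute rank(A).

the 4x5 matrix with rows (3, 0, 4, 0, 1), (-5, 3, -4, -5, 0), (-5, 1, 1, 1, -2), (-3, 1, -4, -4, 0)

Row reduction:
R2 <- R2 - (-5/3)*R1:  [   0    3  8/3   -5  5/3 ]
R3 <- R3 - (-5/3)*R1:  [    0     1  23/3     1  -1/3 ]
R4 <- R4 - (-1)*R1:  [  0   1   0  -4   1 ]
R3 <- R3 - (1/3)*R2:  [    0     0  61/9   8/3  -8/9 ]
R4 <- R4 - (1/3)*R2:  [    0     0  -8/9  -7/3   4/9 ]
R4 <- R4 - (-8/61)*R3:  [       0        0        0  -121/61    20/61 ]
Row echelon form:
[ 3  0     4        0      1 ]
[ 0  3   8/3       -5    5/3 ]
[ 0  0  61/9      8/3   -8/9 ]
[ 0  0     0  -121/61  20/61 ]
Nonzero rows / pivot columns: 4

rank(A) = 4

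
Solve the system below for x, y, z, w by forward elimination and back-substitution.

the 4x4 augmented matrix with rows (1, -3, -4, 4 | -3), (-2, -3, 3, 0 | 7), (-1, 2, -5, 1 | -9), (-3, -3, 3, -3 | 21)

(1, -4, -1, -5)

Forward elimination on [A|b]:
R2 <- R2 - (-2)*R1:  [  0  -9  -5   8   1 ]
R3 <- R3 - (-1)*R1:  [   0   -1   -9    5  -12 ]
R4 <- R4 - (-3)*R1:  [   0  -12   -9    9   12 ]
R3 <- R3 - (1/9)*R2:  [      0       0   -76/9    37/9  -109/9 ]
R4 <- R4 - (4/3)*R2:  [    0     0  -7/3  -5/3  32/3 ]
R4 <- R4 - (21/76)*R3:  [       0        0        0  -213/76  1065/76 ]
Row echelon form:
[ 1  -3     -4        4  |       -3 ]
[ 0  -9     -5        8  |        1 ]
[ 0   0  -76/9     37/9  |   -109/9 ]
[ 0   0      0  -213/76  |  1065/76 ]
Back-substitution:
w = (1065/76) / (-213/76) = -5
z = (-109/9 - (37/9)*(-5)) / (-76/9) = -1
y = (1 - (-5)*(-1) - (8)*(-5)) / -9 = -4
x = (-3 - (-3)*(-4) - (-4)*(-1) - (4)*(-5)) / 1 = 1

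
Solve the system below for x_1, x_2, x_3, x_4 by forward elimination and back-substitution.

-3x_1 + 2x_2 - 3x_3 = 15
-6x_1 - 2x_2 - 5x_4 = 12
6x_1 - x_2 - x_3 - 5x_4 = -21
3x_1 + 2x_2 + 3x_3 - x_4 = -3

Forward elimination on [A|b]:
R2 <- R2 - (2)*R1:  [   0   -6    6   -5  -18 ]
R3 <- R3 - (-2)*R1:  [  0   3  -7  -5   9 ]
R4 <- R4 - (-1)*R1:  [  0   4   0  -1  12 ]
R3 <- R3 - (-1/2)*R2:  [     0      0     -4  -15/2      0 ]
R4 <- R4 - (-2/3)*R2:  [     0      0      4  -13/3      0 ]
R4 <- R4 - (-1)*R3:  [     0      0      0  -71/6      0 ]
Row echelon form:
[ -3   2  -3      0  |   15 ]
[  0  -6   6     -5  |  -18 ]
[  0   0  -4  -15/2  |    0 ]
[  0   0   0  -71/6  |    0 ]
Back-substitution:
x_4 = (0) / (-71/6) = 0
x_3 = (0 - (-15/2)*(0)) / -4 = 0
x_2 = (-18 - (6)*(0) - (-5)*(0)) / -6 = 3
x_1 = (15 - (2)*(3) - (-3)*(0)) / -3 = -3

(-3, 3, 0, 0)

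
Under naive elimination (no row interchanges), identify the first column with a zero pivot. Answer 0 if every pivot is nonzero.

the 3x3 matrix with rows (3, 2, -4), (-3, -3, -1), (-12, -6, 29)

first zero-pivot column = 0

Naive forward elimination:
R2 <- R2 - (-1)*R1:  [  0  -1  -5 ]
R3 <- R3 - (-4)*R1:  [  0   2  13 ]
R3 <- R3 - (-2)*R2:  [ 0  0  3 ]
All pivots nonzero; naive elimination completes without hitting a zero pivot.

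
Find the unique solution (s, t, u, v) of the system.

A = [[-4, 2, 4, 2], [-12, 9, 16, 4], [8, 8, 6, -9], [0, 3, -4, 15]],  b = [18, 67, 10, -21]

Forward elimination on [A|b]:
R2 <- R2 - (3)*R1:  [  0   3   4  -2  13 ]
R3 <- R3 - (-2)*R1:  [  0  12  14  -5  46 ]
R3 <- R3 - (4)*R2:  [  0   0  -2   3  -6 ]
R4 <- R4 - (1)*R2:  [   0    0   -8   17  -34 ]
R4 <- R4 - (4)*R3:  [   0    0    0    5  -10 ]
Row echelon form:
[ -4  2   4   2  |   18 ]
[  0  3   4  -2  |   13 ]
[  0  0  -2   3  |   -6 ]
[  0  0   0   5  |  -10 ]
Back-substitution:
v = (-10) / 5 = -2
u = (-6 - (3)*(-2)) / -2 = 0
t = (13 - (4)*(0) - (-2)*(-2)) / 3 = 3
s = (18 - (2)*(3) - (4)*(0) - (2)*(-2)) / -4 = -4

(-4, 3, 0, -2)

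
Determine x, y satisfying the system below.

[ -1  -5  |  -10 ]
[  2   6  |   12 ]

(0, 2)

Forward elimination on [A|b]:
R2 <- R2 - (-2)*R1:  [  0  -4  -8 ]
Row echelon form:
[ -1  -5  |  -10 ]
[  0  -4  |   -8 ]
Back-substitution:
y = (-8) / -4 = 2
x = (-10 - (-5)*(2)) / -1 = 0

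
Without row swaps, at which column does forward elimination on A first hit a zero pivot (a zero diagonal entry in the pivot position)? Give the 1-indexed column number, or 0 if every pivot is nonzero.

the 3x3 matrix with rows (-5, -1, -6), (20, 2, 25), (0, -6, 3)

first zero-pivot column = 3

Naive forward elimination:
R2 <- R2 - (-4)*R1:  [  0  -2   1 ]
R3 <- R3 - (3)*R2:  [ 0  0  0 ]
Matrix at this point:
[ -5  -1  -6 ]
[  0  -2   1 ]
[  0   0   0 ]
Pivot entry (3,3) in the last row is zero and there are no rows below to swap with -> zero pivot in column 3 (A is singular).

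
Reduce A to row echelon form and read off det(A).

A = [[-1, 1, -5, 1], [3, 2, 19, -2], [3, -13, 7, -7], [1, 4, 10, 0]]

det(A) = -10

Forward elimination:
R2 <- R2 - (-3)*R1:  [ 0  5  4  1 ]
R3 <- R3 - (-3)*R1:  [   0  -10   -8   -4 ]
R4 <- R4 - (-1)*R1:  [ 0  5  5  1 ]
R3 <- R3 - (-2)*R2:  [  0   0   0  -2 ]
R4 <- R4 - (1)*R2:  [ 0  0  1  0 ]
R3 <-> R4   (pivot in column 3 was zero)
[ -1  1  -5   1 ]
[  0  5   4   1 ]
[  0  0   1   0 ]
[  0  0   0  -2 ]
Upper-triangular form:
[ -1  1  -5   1 ]
[  0  5   4   1 ]
[  0  0   1   0 ]
[  0  0   0  -2 ]
det(A) = (-1)^1 * (-1) * (5) * (1) * (-2) = -10  (1 row swap -> sign -1)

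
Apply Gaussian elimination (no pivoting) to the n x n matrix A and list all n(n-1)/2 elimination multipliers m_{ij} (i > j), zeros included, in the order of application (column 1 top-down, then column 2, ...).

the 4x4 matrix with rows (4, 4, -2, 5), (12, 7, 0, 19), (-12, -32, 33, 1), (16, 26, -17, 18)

Forward elimination:
R2 <- R2 - (3)*R1:  [  0  -5   6   4 ]
R3 <- R3 - (-3)*R1:  [   0  -20   27   16 ]
R4 <- R4 - (4)*R1:  [  0  10  -9  -2 ]
R3 <- R3 - (4)*R2:  [ 0  0  3  0 ]
R4 <- R4 - (-2)*R2:  [ 0  0  3  6 ]
R4 <- R4 - (1)*R3:  [ 0  0  0  6 ]
Multipliers (in order of application): m_{21} = 3, m_{31} = -3, m_{41} = 4, m_{32} = 4, m_{42} = -2, m_{43} = 1

multipliers: 3, -3, 4, 4, -2, 1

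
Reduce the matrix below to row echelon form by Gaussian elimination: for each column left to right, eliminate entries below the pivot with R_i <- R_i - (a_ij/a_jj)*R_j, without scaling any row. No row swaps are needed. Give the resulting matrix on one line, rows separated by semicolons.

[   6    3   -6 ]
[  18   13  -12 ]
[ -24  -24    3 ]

REF = [6 3 -6; 0 4 6; 0 0 -3]

Forward elimination:
R2 <- R2 - (3)*R1:  [ 0  4  6 ]
R3 <- R3 - (-4)*R1:  [   0  -12  -21 ]
R3 <- R3 - (-3)*R2:  [  0   0  -3 ]
Row echelon form:
[ 6  3  -6 ]
[ 0  4   6 ]
[ 0  0  -3 ]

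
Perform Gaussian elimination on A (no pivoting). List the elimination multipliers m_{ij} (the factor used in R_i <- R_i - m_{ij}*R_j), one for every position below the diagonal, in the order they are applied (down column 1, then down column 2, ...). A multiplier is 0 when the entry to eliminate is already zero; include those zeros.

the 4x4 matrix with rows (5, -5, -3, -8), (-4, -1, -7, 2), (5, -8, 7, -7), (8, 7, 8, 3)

multipliers: -4/5, 1, 8/5, 3/5, -3, -385/391

Forward elimination:
R2 <- R2 - (-4/5)*R1:  [     0     -5  -47/5  -22/5 ]
R3 <- R3 - (1)*R1:  [  0  -3  10   1 ]
R4 <- R4 - (8/5)*R1:  [    0    15  64/5  79/5 ]
R3 <- R3 - (3/5)*R2:  [      0       0  391/25   91/25 ]
R4 <- R4 - (-3)*R2:  [     0      0  -77/5   13/5 ]
R4 <- R4 - (-385/391)*R3:  [        0         0         0  2418/391 ]
Multipliers (in order of application): m_{21} = -4/5, m_{31} = 1, m_{41} = 8/5, m_{32} = 3/5, m_{42} = -3, m_{43} = -385/391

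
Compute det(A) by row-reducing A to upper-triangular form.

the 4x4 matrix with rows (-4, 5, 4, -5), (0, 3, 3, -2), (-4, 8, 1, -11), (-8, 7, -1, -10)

det(A) = 144

Forward elimination:
R3 <- R3 - (1)*R1:  [  0   3  -3  -6 ]
R4 <- R4 - (2)*R1:  [  0  -3  -9   0 ]
R3 <- R3 - (1)*R2:  [  0   0  -6  -4 ]
R4 <- R4 - (-1)*R2:  [  0   0  -6  -2 ]
R4 <- R4 - (1)*R3:  [ 0  0  0  2 ]
Upper-triangular form:
[ -4  5   4  -5 ]
[  0  3   3  -2 ]
[  0  0  -6  -4 ]
[  0  0   0   2 ]
det(A) = (-1)^0 * (-4) * (3) * (-6) * (2) = 144  (0 row swaps -> sign +1)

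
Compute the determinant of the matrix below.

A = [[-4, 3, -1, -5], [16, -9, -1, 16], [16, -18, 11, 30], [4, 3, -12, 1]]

Forward elimination:
R2 <- R2 - (-4)*R1:  [  0   3  -5  -4 ]
R3 <- R3 - (-4)*R1:  [  0  -6   7  10 ]
R4 <- R4 - (-1)*R1:  [   0    6  -13   -4 ]
R3 <- R3 - (-2)*R2:  [  0   0  -3   2 ]
R4 <- R4 - (2)*R2:  [  0   0  -3   4 ]
R4 <- R4 - (1)*R3:  [ 0  0  0  2 ]
Upper-triangular form:
[ -4  3  -1  -5 ]
[  0  3  -5  -4 ]
[  0  0  -3   2 ]
[  0  0   0   2 ]
det(A) = (-1)^0 * (-4) * (3) * (-3) * (2) = 72  (0 row swaps -> sign +1)

det(A) = 72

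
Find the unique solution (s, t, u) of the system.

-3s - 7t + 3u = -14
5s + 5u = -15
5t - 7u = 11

(-5, 5, 2)

Forward elimination on [A|b]:
R2 <- R2 - (-5/3)*R1:  [      0   -35/3      10  -115/3 ]
R3 <- R3 - (-3/7)*R2:  [     0      0  -19/7  -38/7 ]
Row echelon form:
[ -3     -7      3  |     -14 ]
[  0  -35/3     10  |  -115/3 ]
[  0      0  -19/7  |   -38/7 ]
Back-substitution:
u = (-38/7) / (-19/7) = 2
t = (-115/3 - (10)*(2)) / (-35/3) = 5
s = (-14 - (-7)*(5) - (3)*(2)) / -3 = -5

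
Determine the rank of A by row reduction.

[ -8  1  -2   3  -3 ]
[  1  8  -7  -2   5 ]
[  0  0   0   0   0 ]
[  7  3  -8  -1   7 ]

Row reduction:
R2 <- R2 - (-1/8)*R1:  [     0   65/8  -29/4  -13/8   37/8 ]
R4 <- R4 - (-7/8)*R1:  [     0   31/8  -39/4   13/8   35/8 ]
R4 <- R4 - (31/65)*R2:  [       0        0  -409/65     12/5   141/65 ]
R3 <-> R4   (pivot in column 3 was zero)
[ -8     1       -2      3      -3 ]
[  0  65/8    -29/4  -13/8    37/8 ]
[  0     0  -409/65   12/5  141/65 ]
[  0     0        0      0       0 ]
Row echelon form:
[ -8     1       -2      3      -3 ]
[  0  65/8    -29/4  -13/8    37/8 ]
[  0     0  -409/65   12/5  141/65 ]
[  0     0        0      0       0 ]
Nonzero rows / pivot columns: 3

rank(A) = 3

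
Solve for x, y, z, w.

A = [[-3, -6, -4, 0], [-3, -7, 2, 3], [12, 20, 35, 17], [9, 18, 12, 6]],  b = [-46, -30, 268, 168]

Forward elimination on [A|b]:
R2 <- R2 - (1)*R1:  [  0  -1   6   3  16 ]
R3 <- R3 - (-4)*R1:  [  0  -4  19  17  84 ]
R4 <- R4 - (-3)*R1:  [  0   0   0   6  30 ]
R3 <- R3 - (4)*R2:  [  0   0  -5   5  20 ]
Row echelon form:
[ -3  -6  -4  0  |  -46 ]
[  0  -1   6  3  |   16 ]
[  0   0  -5  5  |   20 ]
[  0   0   0  6  |   30 ]
Back-substitution:
w = (30) / 6 = 5
z = (20 - (5)*(5)) / -5 = 1
y = (16 - (6)*(1) - (3)*(5)) / -1 = 5
x = (-46 - (-6)*(5) - (-4)*(1)) / -3 = 4

(4, 5, 1, 5)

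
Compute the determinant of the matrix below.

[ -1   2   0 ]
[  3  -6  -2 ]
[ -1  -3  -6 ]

Forward elimination:
R2 <- R2 - (-3)*R1:  [  0   0  -2 ]
R3 <- R3 - (1)*R1:  [  0  -5  -6 ]
R2 <-> R3   (pivot in column 2 was zero)
[ -1   2   0 ]
[  0  -5  -6 ]
[  0   0  -2 ]
Upper-triangular form:
[ -1   2   0 ]
[  0  -5  -6 ]
[  0   0  -2 ]
det(A) = (-1)^1 * (-1) * (-5) * (-2) = 10  (1 row swap -> sign -1)

det(A) = 10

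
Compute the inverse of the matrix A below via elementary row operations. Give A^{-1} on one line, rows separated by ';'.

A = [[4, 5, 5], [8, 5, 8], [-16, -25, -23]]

Gauss-Jordan on [A | I]:
R1 <- (1/4)*R1:  [   1  5/4  5/4  |  1/4    0    0 ]
R2 <- R2 - (8)*R1:  [  0  -5  -2  |  -2   1   0 ]
R3 <- R3 - (-16)*R1:  [  0  -5  -3  |   4   0   1 ]
R2 <- (1/-5)*R2:  [    0     1   2/5  |   2/5  -1/5     0 ]
R1 <- R1 - (5/4)*R2:  [    1     0   3/4  |  -1/4   1/4     0 ]
R3 <- R3 - (-5)*R2:  [  0   0  -1  |   6  -1   1 ]
R3 <- (1/-1)*R3:  [  0   0   1  |  -6   1  -1 ]
R1 <- R1 - (3/4)*R3:  [    1     0     0  |  17/4  -1/2   3/4 ]
R2 <- R2 - (2/5)*R3:  [    0     1     0  |  14/5  -3/5   2/5 ]
Right block of [I | A^{-1}] is the inverse:
[ 17/4  -1/2  3/4 ]
[ 14/5  -3/5  2/5 ]
[   -6     1   -1 ]

inverse = [17/4 -1/2 3/4; 14/5 -3/5 2/5; -6 1 -1]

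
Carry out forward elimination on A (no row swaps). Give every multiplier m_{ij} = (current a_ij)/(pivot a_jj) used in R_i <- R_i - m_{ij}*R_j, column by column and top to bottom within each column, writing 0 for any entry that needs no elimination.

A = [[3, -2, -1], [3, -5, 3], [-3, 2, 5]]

multipliers: 1, -1, 0

Forward elimination:
R2 <- R2 - (1)*R1:  [  0  -3   4 ]
R3 <- R3 - (-1)*R1:  [ 0  0  4 ]
R3: entry in column 2 is already 0 -> m_{32} = 0 (no row operation needed)
Multipliers (in order of application): m_{21} = 1, m_{31} = -1, m_{32} = 0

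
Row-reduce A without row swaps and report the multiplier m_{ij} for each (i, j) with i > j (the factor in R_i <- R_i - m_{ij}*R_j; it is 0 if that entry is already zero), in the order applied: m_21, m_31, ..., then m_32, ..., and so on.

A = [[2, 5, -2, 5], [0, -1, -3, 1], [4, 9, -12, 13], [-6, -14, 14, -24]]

Forward elimination:
R2: entry in column 1 is already 0 -> m_{21} = 0 (no row operation needed)
R3 <- R3 - (2)*R1:  [  0  -1  -8   3 ]
R4 <- R4 - (-3)*R1:  [  0   1   8  -9 ]
R3 <- R3 - (1)*R2:  [  0   0  -5   2 ]
R4 <- R4 - (-1)*R2:  [  0   0   5  -8 ]
R4 <- R4 - (-1)*R3:  [  0   0   0  -6 ]
Multipliers (in order of application): m_{21} = 0, m_{31} = 2, m_{41} = -3, m_{32} = 1, m_{42} = -1, m_{43} = -1

multipliers: 0, 2, -3, 1, -1, -1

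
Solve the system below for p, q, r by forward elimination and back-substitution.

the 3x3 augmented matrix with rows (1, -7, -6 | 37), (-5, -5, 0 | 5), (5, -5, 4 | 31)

Forward elimination on [A|b]:
R2 <- R2 - (-5)*R1:  [   0  -40  -30  190 ]
R3 <- R3 - (5)*R1:  [    0    30    34  -154 ]
R3 <- R3 - (-3/4)*R2:  [     0      0   23/2  -23/2 ]
Row echelon form:
[ 1   -7    -6  |     37 ]
[ 0  -40   -30  |    190 ]
[ 0    0  23/2  |  -23/2 ]
Back-substitution:
r = (-23/2) / (23/2) = -1
q = (190 - (-30)*(-1)) / -40 = -4
p = (37 - (-7)*(-4) - (-6)*(-1)) / 1 = 3

(3, -4, -1)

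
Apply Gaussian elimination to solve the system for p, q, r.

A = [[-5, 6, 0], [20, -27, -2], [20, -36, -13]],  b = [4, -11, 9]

(-2, -1, -1)

Forward elimination on [A|b]:
R2 <- R2 - (-4)*R1:  [  0  -3  -2   5 ]
R3 <- R3 - (-4)*R1:  [   0  -12  -13   25 ]
R3 <- R3 - (4)*R2:  [  0   0  -5   5 ]
Row echelon form:
[ -5   6   0  |  4 ]
[  0  -3  -2  |  5 ]
[  0   0  -5  |  5 ]
Back-substitution:
r = (5) / -5 = -1
q = (5 - (-2)*(-1)) / -3 = -1
p = (4 - (6)*(-1)) / -5 = -2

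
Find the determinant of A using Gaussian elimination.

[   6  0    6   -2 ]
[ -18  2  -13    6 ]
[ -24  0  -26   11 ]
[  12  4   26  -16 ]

det(A) = 144

Forward elimination:
R2 <- R2 - (-3)*R1:  [ 0  2  5  0 ]
R3 <- R3 - (-4)*R1:  [  0   0  -2   3 ]
R4 <- R4 - (2)*R1:  [   0    4   14  -12 ]
R4 <- R4 - (2)*R2:  [   0    0    4  -12 ]
R4 <- R4 - (-2)*R3:  [  0   0   0  -6 ]
Upper-triangular form:
[ 6  0   6  -2 ]
[ 0  2   5   0 ]
[ 0  0  -2   3 ]
[ 0  0   0  -6 ]
det(A) = (-1)^0 * (6) * (2) * (-2) * (-6) = 144  (0 row swaps -> sign +1)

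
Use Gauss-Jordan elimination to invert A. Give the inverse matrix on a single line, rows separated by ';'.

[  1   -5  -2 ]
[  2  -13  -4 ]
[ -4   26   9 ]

inverse = [13/3 7/3 2; 2/3 -1/3 0; 0 2 1]

Gauss-Jordan on [A | I]:
R2 <- R2 - (2)*R1:  [  0  -3   0  |  -2   1   0 ]
R3 <- R3 - (-4)*R1:  [ 0  6  1  |  4  0  1 ]
R2 <- (1/-3)*R2:  [    0     1     0  |   2/3  -1/3     0 ]
R1 <- R1 - (-5)*R2:  [    1     0    -2  |  13/3  -5/3     0 ]
R3 <- R3 - (6)*R2:  [ 0  0  1  |  0  2  1 ]
R1 <- R1 - (-2)*R3:  [    1     0     0  |  13/3   7/3     2 ]
Right block of [I | A^{-1}] is the inverse:
[ 13/3   7/3  2 ]
[  2/3  -1/3  0 ]
[    0     2  1 ]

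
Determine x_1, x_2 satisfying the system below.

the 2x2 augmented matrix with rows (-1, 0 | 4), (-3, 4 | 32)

(-4, 5)

Forward elimination on [A|b]:
R2 <- R2 - (3)*R1:  [  0   4  20 ]
Row echelon form:
[ -1  0  |   4 ]
[  0  4  |  20 ]
Back-substitution:
x_2 = (20) / 4 = 5
x_1 = (4) / -1 = -4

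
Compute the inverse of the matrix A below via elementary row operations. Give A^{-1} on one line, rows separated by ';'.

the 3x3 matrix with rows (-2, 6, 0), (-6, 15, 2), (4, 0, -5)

inverse = [-25/6 5/3 2/3; -11/9 5/9 2/9; -10/3 4/3 1/3]

Gauss-Jordan on [A | I]:
R1 <- (1/-2)*R1:  [    1    -3     0  |  -1/2     0     0 ]
R2 <- R2 - (-6)*R1:  [  0  -3   2  |  -3   1   0 ]
R3 <- R3 - (4)*R1:  [  0  12  -5  |   2   0   1 ]
R2 <- (1/-3)*R2:  [    0     1  -2/3  |     1  -1/3     0 ]
R1 <- R1 - (-3)*R2:  [   1    0   -2  |  5/2   -1    0 ]
R3 <- R3 - (12)*R2:  [   0    0    3  |  -10    4    1 ]
R3 <- (1/3)*R3:  [     0      0      1  |  -10/3    4/3    1/3 ]
R1 <- R1 - (-2)*R3:  [     1      0      0  |  -25/6    5/3    2/3 ]
R2 <- R2 - (-2/3)*R3:  [     0      1      0  |  -11/9    5/9    2/9 ]
Right block of [I | A^{-1}] is the inverse:
[ -25/6  5/3  2/3 ]
[ -11/9  5/9  2/9 ]
[ -10/3  4/3  1/3 ]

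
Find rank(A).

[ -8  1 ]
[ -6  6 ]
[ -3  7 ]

rank(A) = 2

Row reduction:
R2 <- R2 - (3/4)*R1:  [    0  21/4 ]
R3 <- R3 - (3/8)*R1:  [    0  53/8 ]
R3 <- R3 - (53/42)*R2:  [ 0  0 ]
Row echelon form:
[ -8     1 ]
[  0  21/4 ]
[  0     0 ]
Nonzero rows / pivot columns: 2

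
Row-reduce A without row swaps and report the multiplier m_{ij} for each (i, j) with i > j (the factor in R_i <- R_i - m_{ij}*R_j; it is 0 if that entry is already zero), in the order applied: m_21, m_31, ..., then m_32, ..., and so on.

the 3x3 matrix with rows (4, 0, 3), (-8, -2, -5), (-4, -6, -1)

multipliers: -2, -1, 3

Forward elimination:
R2 <- R2 - (-2)*R1:  [  0  -2   1 ]
R3 <- R3 - (-1)*R1:  [  0  -6   2 ]
R3 <- R3 - (3)*R2:  [  0   0  -1 ]
Multipliers (in order of application): m_{21} = -2, m_{31} = -1, m_{32} = 3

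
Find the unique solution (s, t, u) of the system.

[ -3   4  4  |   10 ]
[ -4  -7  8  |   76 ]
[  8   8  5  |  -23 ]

(-2, -4, 5)

Forward elimination on [A|b]:
R2 <- R2 - (4/3)*R1:  [     0  -37/3    8/3  188/3 ]
R3 <- R3 - (-8/3)*R1:  [    0  56/3  47/3  11/3 ]
R3 <- R3 - (-56/37)*R2:  [       0        0   729/37  3645/37 ]
Row echelon form:
[ -3      4       4  |       10 ]
[  0  -37/3     8/3  |    188/3 ]
[  0      0  729/37  |  3645/37 ]
Back-substitution:
u = (3645/37) / (729/37) = 5
t = (188/3 - (8/3)*(5)) / (-37/3) = -4
s = (10 - (4)*(-4) - (4)*(5)) / -3 = -2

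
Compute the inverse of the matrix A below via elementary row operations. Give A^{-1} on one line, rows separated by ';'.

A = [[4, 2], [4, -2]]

Gauss-Jordan on [A | I]:
R1 <- (1/4)*R1:  [   1  1/2  |  1/4    0 ]
R2 <- R2 - (4)*R1:  [  0  -4  |  -1   1 ]
R2 <- (1/-4)*R2:  [    0     1  |   1/4  -1/4 ]
R1 <- R1 - (1/2)*R2:  [   1    0  |  1/8  1/8 ]
Right block of [I | A^{-1}] is the inverse:
[ 1/8   1/8 ]
[ 1/4  -1/4 ]

inverse = [1/8 1/8; 1/4 -1/4]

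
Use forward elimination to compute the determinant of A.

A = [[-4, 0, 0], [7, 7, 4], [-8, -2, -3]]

Forward elimination:
R2 <- R2 - (-7/4)*R1:  [ 0  7  4 ]
R3 <- R3 - (2)*R1:  [  0  -2  -3 ]
R3 <- R3 - (-2/7)*R2:  [     0      0  -13/7 ]
Upper-triangular form:
[ -4  0      0 ]
[  0  7      4 ]
[  0  0  -13/7 ]
det(A) = (-1)^0 * (-4) * (7) * (-13/7) = 52  (0 row swaps -> sign +1)

det(A) = 52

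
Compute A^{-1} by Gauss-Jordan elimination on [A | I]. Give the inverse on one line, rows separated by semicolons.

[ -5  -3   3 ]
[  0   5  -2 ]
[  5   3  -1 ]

inverse = [-1/50 -3/25 9/50; 1/5 1/5 1/5; 1/2 0 1/2]

Gauss-Jordan on [A | I]:
R1 <- (1/-5)*R1:  [    1   3/5  -3/5  |  -1/5     0     0 ]
R3 <- R3 - (5)*R1:  [ 0  0  2  |  1  0  1 ]
R2 <- (1/5)*R2:  [    0     1  -2/5  |     0   1/5     0 ]
R1 <- R1 - (3/5)*R2:  [     1      0  -9/25  |   -1/5  -3/25      0 ]
R3 <- (1/2)*R3:  [   0    0    1  |  1/2    0  1/2 ]
R1 <- R1 - (-9/25)*R3:  [     1      0      0  |  -1/50  -3/25   9/50 ]
R2 <- R2 - (-2/5)*R3:  [   0    1    0  |  1/5  1/5  1/5 ]
Right block of [I | A^{-1}] is the inverse:
[ -1/50  -3/25  9/50 ]
[   1/5    1/5   1/5 ]
[   1/2      0   1/2 ]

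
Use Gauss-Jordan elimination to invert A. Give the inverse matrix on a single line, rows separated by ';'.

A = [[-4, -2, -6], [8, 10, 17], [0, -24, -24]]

Gauss-Jordan on [A | I]:
R1 <- (1/-4)*R1:  [    1   1/2   3/2  |  -1/4     0     0 ]
R2 <- R2 - (8)*R1:  [ 0  6  5  |  2  1  0 ]
R2 <- (1/6)*R2:  [   0    1  5/6  |  1/3  1/6    0 ]
R1 <- R1 - (1/2)*R2:  [     1      0  13/12  |  -5/12  -1/12      0 ]
R3 <- R3 - (-24)*R2:  [  0   0  -4  |   8   4   1 ]
R3 <- (1/-4)*R3:  [    0     0     1  |    -2    -1  -1/4 ]
R1 <- R1 - (13/12)*R3:  [     1      0      0  |    7/4      1  13/48 ]
R2 <- R2 - (5/6)*R3:  [    0     1     0  |     2     1  5/24 ]
Right block of [I | A^{-1}] is the inverse:
[ 7/4   1  13/48 ]
[   2   1   5/24 ]
[  -2  -1   -1/4 ]

inverse = [7/4 1 13/48; 2 1 5/24; -2 -1 -1/4]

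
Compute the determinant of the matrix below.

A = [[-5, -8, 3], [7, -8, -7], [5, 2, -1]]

det(A) = 276

Forward elimination:
R2 <- R2 - (-7/5)*R1:  [     0  -96/5  -14/5 ]
R3 <- R3 - (-1)*R1:  [  0  -6   2 ]
R3 <- R3 - (5/16)*R2:  [    0     0  23/8 ]
Upper-triangular form:
[ -5     -8      3 ]
[  0  -96/5  -14/5 ]
[  0      0   23/8 ]
det(A) = (-1)^0 * (-5) * (-96/5) * (23/8) = 276  (0 row swaps -> sign +1)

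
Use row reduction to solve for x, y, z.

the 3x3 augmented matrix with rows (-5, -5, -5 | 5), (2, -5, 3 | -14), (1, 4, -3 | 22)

(3, 1, -5)

Forward elimination on [A|b]:
R2 <- R2 - (-2/5)*R1:  [   0   -7    1  -12 ]
R3 <- R3 - (-1/5)*R1:  [  0   3  -4  23 ]
R3 <- R3 - (-3/7)*R2:  [     0      0  -25/7  125/7 ]
Row echelon form:
[ -5  -5     -5  |      5 ]
[  0  -7      1  |    -12 ]
[  0   0  -25/7  |  125/7 ]
Back-substitution:
z = (125/7) / (-25/7) = -5
y = (-12 - (1)*(-5)) / -7 = 1
x = (5 - (-5)*(1) - (-5)*(-5)) / -5 = 3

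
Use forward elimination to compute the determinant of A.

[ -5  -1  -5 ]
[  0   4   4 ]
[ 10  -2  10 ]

det(A) = -80

Forward elimination:
R3 <- R3 - (-2)*R1:  [  0  -4   0 ]
R3 <- R3 - (-1)*R2:  [ 0  0  4 ]
Upper-triangular form:
[ -5  -1  -5 ]
[  0   4   4 ]
[  0   0   4 ]
det(A) = (-1)^0 * (-5) * (4) * (4) = -80  (0 row swaps -> sign +1)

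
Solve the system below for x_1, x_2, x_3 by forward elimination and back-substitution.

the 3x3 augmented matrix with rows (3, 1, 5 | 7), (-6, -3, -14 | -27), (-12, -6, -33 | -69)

Forward elimination on [A|b]:
R2 <- R2 - (-2)*R1:  [   0   -1   -4  -13 ]
R3 <- R3 - (-4)*R1:  [   0   -2  -13  -41 ]
R3 <- R3 - (2)*R2:  [   0    0   -5  -15 ]
Row echelon form:
[ 3   1   5  |    7 ]
[ 0  -1  -4  |  -13 ]
[ 0   0  -5  |  -15 ]
Back-substitution:
x_3 = (-15) / -5 = 3
x_2 = (-13 - (-4)*(3)) / -1 = 1
x_1 = (7 - (1)*(1) - (5)*(3)) / 3 = -3

(-3, 1, 3)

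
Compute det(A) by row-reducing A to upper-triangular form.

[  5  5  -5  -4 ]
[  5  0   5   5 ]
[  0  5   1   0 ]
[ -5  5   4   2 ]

Forward elimination:
R2 <- R2 - (1)*R1:  [  0  -5  10   9 ]
R4 <- R4 - (-1)*R1:  [  0  10  -1  -2 ]
R3 <- R3 - (-1)*R2:  [  0   0  11   9 ]
R4 <- R4 - (-2)*R2:  [  0   0  19  16 ]
R4 <- R4 - (19/11)*R3:  [    0     0     0  5/11 ]
Upper-triangular form:
[ 5   5  -5    -4 ]
[ 0  -5  10     9 ]
[ 0   0  11     9 ]
[ 0   0   0  5/11 ]
det(A) = (-1)^0 * (5) * (-5) * (11) * (5/11) = -125  (0 row swaps -> sign +1)

det(A) = -125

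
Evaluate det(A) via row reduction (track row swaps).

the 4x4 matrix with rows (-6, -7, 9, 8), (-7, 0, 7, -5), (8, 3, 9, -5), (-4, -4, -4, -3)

det(A) = 9012

Forward elimination:
R2 <- R2 - (7/6)*R1:  [     0   49/6   -7/2  -43/3 ]
R3 <- R3 - (-4/3)*R1:  [     0  -19/3     21   17/3 ]
R4 <- R4 - (2/3)*R1:  [     0    2/3    -10  -25/3 ]
R3 <- R3 - (-38/49)*R2:  [       0        0    128/7  -267/49 ]
R4 <- R4 - (4/49)*R2:  [       0        0    -68/7  -351/49 ]
R4 <- R4 - (-17/32)*R3:  [         0          0          0  -2253/224 ]
Upper-triangular form:
[ -6    -7      9          8 ]
[  0  49/6   -7/2      -43/3 ]
[  0     0  128/7    -267/49 ]
[  0     0      0  -2253/224 ]
det(A) = (-1)^0 * (-6) * (49/6) * (128/7) * (-2253/224) = 9012  (0 row swaps -> sign +1)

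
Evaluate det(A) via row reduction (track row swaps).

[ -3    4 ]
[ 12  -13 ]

det(A) = -9

Forward elimination:
R2 <- R2 - (-4)*R1:  [ 0  3 ]
Upper-triangular form:
[ -3  4 ]
[  0  3 ]
det(A) = (-1)^0 * (-3) * (3) = -9  (0 row swaps -> sign +1)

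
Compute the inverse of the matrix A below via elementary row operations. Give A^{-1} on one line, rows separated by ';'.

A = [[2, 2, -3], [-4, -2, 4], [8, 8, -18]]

inverse = [-1/6 -1/2 -1/12; 5/3 1/2 -1/6; 2/3 0 -1/6]

Gauss-Jordan on [A | I]:
R1 <- (1/2)*R1:  [    1     1  -3/2  |   1/2     0     0 ]
R2 <- R2 - (-4)*R1:  [  0   2  -2  |   2   1   0 ]
R3 <- R3 - (8)*R1:  [  0   0  -6  |  -4   0   1 ]
R2 <- (1/2)*R2:  [   0    1   -1  |    1  1/2    0 ]
R1 <- R1 - (1)*R2:  [    1     0  -1/2  |  -1/2  -1/2     0 ]
R3 <- (1/-6)*R3:  [    0     0     1  |   2/3     0  -1/6 ]
R1 <- R1 - (-1/2)*R3:  [     1      0      0  |   -1/6   -1/2  -1/12 ]
R2 <- R2 - (-1)*R3:  [    0     1     0  |   5/3   1/2  -1/6 ]
Right block of [I | A^{-1}] is the inverse:
[ -1/6  -1/2  -1/12 ]
[  5/3   1/2   -1/6 ]
[  2/3     0   -1/6 ]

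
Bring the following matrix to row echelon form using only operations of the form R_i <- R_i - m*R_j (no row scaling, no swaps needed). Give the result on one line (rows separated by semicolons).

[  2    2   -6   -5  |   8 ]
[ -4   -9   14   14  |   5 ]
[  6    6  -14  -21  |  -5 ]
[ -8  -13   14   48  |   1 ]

Forward elimination:
R2 <- R2 - (-2)*R1:  [  0  -5   2   4  21 ]
R3 <- R3 - (3)*R1:  [   0    0    4   -6  -29 ]
R4 <- R4 - (-4)*R1:  [   0   -5  -10   28   33 ]
R4 <- R4 - (1)*R2:  [   0    0  -12   24   12 ]
R4 <- R4 - (-3)*R3:  [   0    0    0    6  -75 ]
Row echelon form:
[ 2   2  -6  -5  |    8 ]
[ 0  -5   2   4  |   21 ]
[ 0   0   4  -6  |  -29 ]
[ 0   0   0   6  |  -75 ]

REF = [2 2 -6 -5 8; 0 -5 2 4 21; 0 0 4 -6 -29; 0 0 0 6 -75]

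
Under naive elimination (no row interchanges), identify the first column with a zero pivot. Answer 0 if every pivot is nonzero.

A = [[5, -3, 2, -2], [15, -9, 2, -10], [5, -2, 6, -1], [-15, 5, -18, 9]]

first zero-pivot column = 2

Naive forward elimination:
R2 <- R2 - (3)*R1:  [  0   0  -4  -4 ]
R3 <- R3 - (1)*R1:  [ 0  1  4  1 ]
R4 <- R4 - (-3)*R1:  [   0   -4  -12    3 ]
Matrix at this point:
[ 5  -3    2  -2 ]
[ 0   0   -4  -4 ]
[ 0   1    4   1 ]
[ 0  -4  -12   3 ]
Pivot entry (2,2) is zero but row 3 has 1 in column 2 -> naive elimination stops; a row interchange (e.g. R2 <-> R3) would be required here.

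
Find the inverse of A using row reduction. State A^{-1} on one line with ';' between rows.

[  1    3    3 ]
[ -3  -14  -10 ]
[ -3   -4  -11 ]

Gauss-Jordan on [A | I]:
R2 <- R2 - (-3)*R1:  [  0  -5  -1  |   3   1   0 ]
R3 <- R3 - (-3)*R1:  [  0   5  -2  |   3   0   1 ]
R2 <- (1/-5)*R2:  [    0     1   1/5  |  -3/5  -1/5     0 ]
R1 <- R1 - (3)*R2:  [    1     0  12/5  |  14/5   3/5     0 ]
R3 <- R3 - (5)*R2:  [  0   0  -3  |   6   1   1 ]
R3 <- (1/-3)*R3:  [    0     0     1  |    -2  -1/3  -1/3 ]
R1 <- R1 - (12/5)*R3:  [    1     0     0  |  38/5   7/5   4/5 ]
R2 <- R2 - (1/5)*R3:  [     0      1      0  |   -1/5  -2/15   1/15 ]
Right block of [I | A^{-1}] is the inverse:
[ 38/5    7/5   4/5 ]
[ -1/5  -2/15  1/15 ]
[   -2   -1/3  -1/3 ]

inverse = [38/5 7/5 4/5; -1/5 -2/15 1/15; -2 -1/3 -1/3]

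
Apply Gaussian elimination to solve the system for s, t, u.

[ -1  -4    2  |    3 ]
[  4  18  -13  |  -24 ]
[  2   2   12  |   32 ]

Forward elimination on [A|b]:
R2 <- R2 - (-4)*R1:  [   0    2   -5  -12 ]
R3 <- R3 - (-2)*R1:  [  0  -6  16  38 ]
R3 <- R3 - (-3)*R2:  [ 0  0  1  2 ]
Row echelon form:
[ -1  -4   2  |    3 ]
[  0   2  -5  |  -12 ]
[  0   0   1  |    2 ]
Back-substitution:
u = (2) / 1 = 2
t = (-12 - (-5)*(2)) / 2 = -1
s = (3 - (-4)*(-1) - (2)*(2)) / -1 = 5

(5, -1, 2)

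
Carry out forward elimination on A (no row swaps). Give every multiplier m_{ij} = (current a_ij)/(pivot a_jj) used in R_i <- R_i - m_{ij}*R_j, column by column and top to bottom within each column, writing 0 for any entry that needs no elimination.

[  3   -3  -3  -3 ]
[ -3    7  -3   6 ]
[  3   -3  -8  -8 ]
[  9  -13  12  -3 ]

Forward elimination:
R2 <- R2 - (-1)*R1:  [  0   4  -6   3 ]
R3 <- R3 - (1)*R1:  [  0   0  -5  -5 ]
R4 <- R4 - (3)*R1:  [  0  -4  21   6 ]
R3: entry in column 2 is already 0 -> m_{32} = 0 (no row operation needed)
R4 <- R4 - (-1)*R2:  [  0   0  15   9 ]
R4 <- R4 - (-3)*R3:  [  0   0   0  -6 ]
Multipliers (in order of application): m_{21} = -1, m_{31} = 1, m_{41} = 3, m_{32} = 0, m_{42} = -1, m_{43} = -3

multipliers: -1, 1, 3, 0, -1, -3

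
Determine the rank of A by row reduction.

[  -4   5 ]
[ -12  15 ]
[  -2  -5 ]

Row reduction:
R2 <- R2 - (3)*R1:  [ 0  0 ]
R3 <- R3 - (1/2)*R1:  [     0  -15/2 ]
R2 <-> R3   (pivot in column 2 was zero)
[ -4      5 ]
[  0  -15/2 ]
[  0      0 ]
Row echelon form:
[ -4      5 ]
[  0  -15/2 ]
[  0      0 ]
Nonzero rows / pivot columns: 2

rank(A) = 2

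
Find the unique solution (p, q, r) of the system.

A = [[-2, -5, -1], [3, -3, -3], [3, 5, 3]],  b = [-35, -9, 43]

(4, 5, 2)

Forward elimination on [A|b]:
R2 <- R2 - (-3/2)*R1:  [      0   -21/2    -9/2  -123/2 ]
R3 <- R3 - (-3/2)*R1:  [     0   -5/2    3/2  -19/2 ]
R3 <- R3 - (5/21)*R2:  [    0     0  18/7  36/7 ]
Row echelon form:
[ -2     -5    -1  |     -35 ]
[  0  -21/2  -9/2  |  -123/2 ]
[  0      0  18/7  |    36/7 ]
Back-substitution:
r = (36/7) / (18/7) = 2
q = (-123/2 - (-9/2)*(2)) / (-21/2) = 5
p = (-35 - (-5)*(5) - (-1)*(2)) / -2 = 4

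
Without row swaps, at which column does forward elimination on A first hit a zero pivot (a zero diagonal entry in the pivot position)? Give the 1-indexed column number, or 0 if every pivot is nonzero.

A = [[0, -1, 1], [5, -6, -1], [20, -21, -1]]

Naive forward elimination:
Pivot entry (1,1) is zero but row 2 has 5 in column 1 -> naive elimination stops; a row interchange (e.g. R1 <-> R2) would be required here.

first zero-pivot column = 1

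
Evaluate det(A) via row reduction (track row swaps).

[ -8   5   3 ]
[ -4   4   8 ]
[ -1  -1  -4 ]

Forward elimination:
R2 <- R2 - (1/2)*R1:  [    0   3/2  13/2 ]
R3 <- R3 - (1/8)*R1:  [     0  -13/8  -35/8 ]
R3 <- R3 - (-13/12)*R2:  [   0    0  8/3 ]
Upper-triangular form:
[ -8    5     3 ]
[  0  3/2  13/2 ]
[  0    0   8/3 ]
det(A) = (-1)^0 * (-8) * (3/2) * (8/3) = -32  (0 row swaps -> sign +1)

det(A) = -32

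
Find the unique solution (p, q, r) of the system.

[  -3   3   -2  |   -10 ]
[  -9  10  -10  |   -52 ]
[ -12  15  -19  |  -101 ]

Forward elimination on [A|b]:
R2 <- R2 - (3)*R1:  [   0    1   -4  -22 ]
R3 <- R3 - (4)*R1:  [   0    3  -11  -61 ]
R3 <- R3 - (3)*R2:  [ 0  0  1  5 ]
Row echelon form:
[ -3  3  -2  |  -10 ]
[  0  1  -4  |  -22 ]
[  0  0   1  |    5 ]
Back-substitution:
r = (5) / 1 = 5
q = (-22 - (-4)*(5)) / 1 = -2
p = (-10 - (3)*(-2) - (-2)*(5)) / -3 = -2

(-2, -2, 5)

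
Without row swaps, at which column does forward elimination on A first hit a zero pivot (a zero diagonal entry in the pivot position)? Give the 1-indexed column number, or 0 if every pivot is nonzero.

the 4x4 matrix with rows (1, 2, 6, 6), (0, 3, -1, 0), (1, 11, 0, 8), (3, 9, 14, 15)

first zero-pivot column = 0

Naive forward elimination:
R3 <- R3 - (1)*R1:  [  0   9  -6   2 ]
R4 <- R4 - (3)*R1:  [  0   3  -4  -3 ]
R3 <- R3 - (3)*R2:  [  0   0  -3   2 ]
R4 <- R4 - (1)*R2:  [  0   0  -3  -3 ]
R4 <- R4 - (1)*R3:  [  0   0   0  -5 ]
All pivots nonzero; naive elimination completes without hitting a zero pivot.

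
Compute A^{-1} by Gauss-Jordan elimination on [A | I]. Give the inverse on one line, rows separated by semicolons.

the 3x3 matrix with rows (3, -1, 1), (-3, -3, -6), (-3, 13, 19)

Gauss-Jordan on [A | I]:
R1 <- (1/3)*R1:  [    1  -1/3   1/3  |   1/3     0     0 ]
R2 <- R2 - (-3)*R1:  [  0  -4  -5  |   1   1   0 ]
R3 <- R3 - (-3)*R1:  [  0  12  20  |   1   0   1 ]
R2 <- (1/-4)*R2:  [    0     1   5/4  |  -1/4  -1/4     0 ]
R1 <- R1 - (-1/3)*R2:  [     1      0    3/4  |    1/4  -1/12      0 ]
R3 <- R3 - (12)*R2:  [ 0  0  5  |  4  3  1 ]
R3 <- (1/5)*R3:  [   0    0    1  |  4/5  3/5  1/5 ]
R1 <- R1 - (3/4)*R3:  [     1      0      0  |  -7/20  -8/15  -3/20 ]
R2 <- R2 - (5/4)*R3:  [    0     1     0  |  -5/4    -1  -1/4 ]
Right block of [I | A^{-1}] is the inverse:
[ -7/20  -8/15  -3/20 ]
[  -5/4     -1   -1/4 ]
[   4/5    3/5    1/5 ]

inverse = [-7/20 -8/15 -3/20; -5/4 -1 -1/4; 4/5 3/5 1/5]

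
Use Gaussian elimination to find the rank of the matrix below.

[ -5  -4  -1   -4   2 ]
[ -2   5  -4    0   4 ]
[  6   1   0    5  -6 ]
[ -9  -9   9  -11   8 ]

Row reduction:
R2 <- R2 - (2/5)*R1:  [     0   33/5  -18/5    8/5   16/5 ]
R3 <- R3 - (-6/5)*R1:  [     0  -19/5   -6/5    1/5  -18/5 ]
R4 <- R4 - (9/5)*R1:  [     0   -9/5   54/5  -19/5   22/5 ]
R3 <- R3 - (-19/33)*R2:  [      0       0  -36/11   37/33  -58/33 ]
R4 <- R4 - (-3/11)*R2:  [      0       0  108/11  -37/11   58/11 ]
R4 <- R4 - (-3)*R3:  [ 0  0  0  0  0 ]
Row echelon form:
[ -5    -4      -1     -4       2 ]
[  0  33/5   -18/5    8/5    16/5 ]
[  0     0  -36/11  37/33  -58/33 ]
[  0     0       0      0       0 ]
Nonzero rows / pivot columns: 3

rank(A) = 3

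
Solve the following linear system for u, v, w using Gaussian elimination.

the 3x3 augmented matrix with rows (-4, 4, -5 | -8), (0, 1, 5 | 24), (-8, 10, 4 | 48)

Forward elimination on [A|b]:
R3 <- R3 - (2)*R1:  [  0   2  14  64 ]
R3 <- R3 - (2)*R2:  [  0   0   4  16 ]
Row echelon form:
[ -4  4  -5  |  -8 ]
[  0  1   5  |  24 ]
[  0  0   4  |  16 ]
Back-substitution:
w = (16) / 4 = 4
v = (24 - (5)*(4)) / 1 = 4
u = (-8 - (4)*(4) - (-5)*(4)) / -4 = 1

(1, 4, 4)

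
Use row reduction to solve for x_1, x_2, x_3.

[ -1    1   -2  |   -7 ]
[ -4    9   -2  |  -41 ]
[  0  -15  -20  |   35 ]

(-2, -5, 2)

Forward elimination on [A|b]:
R2 <- R2 - (4)*R1:  [   0    5    6  -13 ]
R3 <- R3 - (-3)*R2:  [  0   0  -2  -4 ]
Row echelon form:
[ -1  1  -2  |   -7 ]
[  0  5   6  |  -13 ]
[  0  0  -2  |   -4 ]
Back-substitution:
x_3 = (-4) / -2 = 2
x_2 = (-13 - (6)*(2)) / 5 = -5
x_1 = (-7 - (1)*(-5) - (-2)*(2)) / -1 = -2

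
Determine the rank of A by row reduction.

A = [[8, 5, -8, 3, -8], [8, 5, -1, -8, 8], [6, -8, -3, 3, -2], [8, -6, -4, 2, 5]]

Row reduction:
R2 <- R2 - (1)*R1:  [   0    0    7  -11   16 ]
R3 <- R3 - (3/4)*R1:  [     0  -47/4      3    3/4      4 ]
R4 <- R4 - (1)*R1:  [   0  -11    4   -1   13 ]
R2 <-> R3   (pivot in column 2 was zero)
[ 8      5  -8    3  -8 ]
[ 0  -47/4   3  3/4   4 ]
[ 0      0   7  -11  16 ]
[ 0    -11   4   -1  13 ]
R4 <- R4 - (44/47)*R2:  [      0       0   56/47  -80/47  435/47 ]
R4 <- R4 - (8/47)*R3:  [      0       0       0    8/47  307/47 ]
Row echelon form:
[ 8      5  -8     3      -8 ]
[ 0  -47/4   3   3/4       4 ]
[ 0      0   7   -11      16 ]
[ 0      0   0  8/47  307/47 ]
Nonzero rows / pivot columns: 4

rank(A) = 4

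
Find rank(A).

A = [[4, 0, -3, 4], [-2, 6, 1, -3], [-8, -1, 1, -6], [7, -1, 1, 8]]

rank(A) = 4

Row reduction:
R2 <- R2 - (-1/2)*R1:  [    0     6  -1/2    -1 ]
R3 <- R3 - (-2)*R1:  [  0  -1  -5   2 ]
R4 <- R4 - (7/4)*R1:  [    0    -1  25/4     1 ]
R3 <- R3 - (-1/6)*R2:  [      0       0  -61/12    11/6 ]
R4 <- R4 - (-1/6)*R2:  [    0     0  37/6   5/6 ]
R4 <- R4 - (-74/61)*R3:  [       0        0        0  373/122 ]
Row echelon form:
[ 4  0      -3        4 ]
[ 0  6    -1/2       -1 ]
[ 0  0  -61/12     11/6 ]
[ 0  0       0  373/122 ]
Nonzero rows / pivot columns: 4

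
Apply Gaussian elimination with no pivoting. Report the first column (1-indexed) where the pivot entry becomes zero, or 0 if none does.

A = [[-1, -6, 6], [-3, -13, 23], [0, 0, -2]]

first zero-pivot column = 0

Naive forward elimination:
R2 <- R2 - (3)*R1:  [ 0  5  5 ]
All pivots nonzero; naive elimination completes without hitting a zero pivot.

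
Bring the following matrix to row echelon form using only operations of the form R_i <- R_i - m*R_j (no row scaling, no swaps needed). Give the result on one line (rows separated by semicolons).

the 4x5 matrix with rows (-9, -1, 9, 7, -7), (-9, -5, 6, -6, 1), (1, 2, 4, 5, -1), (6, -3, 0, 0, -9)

Forward elimination:
R2 <- R2 - (1)*R1:  [   0   -4   -3  -13    8 ]
R3 <- R3 - (-1/9)*R1:  [     0   17/9      5   52/9  -16/9 ]
R4 <- R4 - (-2/3)*R1:  [     0  -11/3      6   14/3  -41/3 ]
R3 <- R3 - (-17/36)*R2:  [      0       0   43/12  -13/36       2 ]
R4 <- R4 - (11/12)*R2:  [      0       0    35/4  199/12     -21 ]
R4 <- R4 - (105/43)*R3:  [        0         0         0    751/43  -1113/43 ]
Row echelon form:
[ -9  -1      9       7        -7 ]
[  0  -4     -3     -13         8 ]
[  0   0  43/12  -13/36         2 ]
[  0   0      0  751/43  -1113/43 ]

REF = [-9 -1 9 7 -7; 0 -4 -3 -13 8; 0 0 43/12 -13/36 2; 0 0 0 751/43 -1113/43]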